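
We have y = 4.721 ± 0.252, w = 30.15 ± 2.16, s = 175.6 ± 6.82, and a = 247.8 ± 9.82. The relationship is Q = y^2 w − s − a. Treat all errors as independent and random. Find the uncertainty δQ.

87.2

Let p = y^2·w = 672.0. δp/p = √((2·δy/y)² + (1·δw/w)²) = √(0.0114 + 0.00513) = 0.129, so δp = 86.4.
Q = p − s − a: δQ = √(δp² + δs² + δa²) = √(7460 + 46.5 + 96.4) = 87.2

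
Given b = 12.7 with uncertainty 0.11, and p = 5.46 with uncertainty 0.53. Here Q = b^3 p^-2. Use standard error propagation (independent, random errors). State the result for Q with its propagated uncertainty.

68.7 ± 13.5

Since Q is a product/quotient, work with relative uncertainties:
  (3·δb/b)² = (3×0.00866)² = 0.000675;  (-2·δp/p)² = (-2×0.0971)² = 0.0377
δQ/Q = √(0.0384) = 0.196
Q = 68.7, so δQ = 0.196 × 68.7 = 13.5.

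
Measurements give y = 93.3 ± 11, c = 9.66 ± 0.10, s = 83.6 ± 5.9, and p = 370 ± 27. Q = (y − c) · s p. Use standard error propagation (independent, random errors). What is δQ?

Let u = y − c = 83.6. δu = √(δy² + δc²) = √(121 + 0.0100) = 11.0, so δu/u = 0.132.
Q is then a monomial in u, s, p:
δQ/Q = √((δu/u)² + (1·δs/s)² + (1·δp/p)²) = √(0.0173 + 0.00498 + 0.00533) = 0.166
Q = 2.59e+06, so δQ = 0.166 × 2.59e+06 = 4.3e+05.

4.3e+05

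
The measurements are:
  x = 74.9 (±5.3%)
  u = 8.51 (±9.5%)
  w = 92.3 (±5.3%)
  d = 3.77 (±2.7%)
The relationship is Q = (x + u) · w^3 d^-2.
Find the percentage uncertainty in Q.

Let h = x + u = 83.4. δh = √(δx² + δu²) = √(15.8 + 0.654) = 4.05, so δh/h = 0.0486.
Q is then a monomial in h, w, d:
δQ/Q = √((δh/h)² + (3·δw/w)² + (-2·δd/d)²) = √(0.00236 + 0.0253 + 0.00292) = 0.175

17.5%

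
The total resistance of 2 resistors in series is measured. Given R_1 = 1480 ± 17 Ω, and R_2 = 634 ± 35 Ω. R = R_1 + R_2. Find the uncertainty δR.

Each term contributes (cᵢ δxᵢ)² to (δR)²:
  (δR_1)² = 289;  (δR_2)² = 1220
δR = √(1510) = 38.9 Ω

38.9 Ω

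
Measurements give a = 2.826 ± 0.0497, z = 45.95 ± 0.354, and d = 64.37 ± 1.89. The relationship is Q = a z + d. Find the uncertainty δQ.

3.13

Let p = a·z = 129.9. δp/p = √((1·δa/a)² + (1·δz/z)²) = √(0.000309 + 5.94e-05) = 0.0192, so δp = 2.49.
Q = p + d: δQ = √(δp² + δd²) = √(6.22 + 3.57) = 3.13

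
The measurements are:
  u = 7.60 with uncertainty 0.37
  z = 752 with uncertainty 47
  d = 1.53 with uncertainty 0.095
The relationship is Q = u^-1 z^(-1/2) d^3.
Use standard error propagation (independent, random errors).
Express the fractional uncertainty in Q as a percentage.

Each factor contributes (exponent × relative error)² to (δQ/Q)²:
  (-1·δu/u)² = (-1×0.0487)² = 0.00237;  (−½·δz/z)² = (-0.5×0.0625)² = 0.000977;  (3·δd/d)² = (3×0.0621)² = 0.0347
δQ/Q = √(0.0380) = 0.195

19.5%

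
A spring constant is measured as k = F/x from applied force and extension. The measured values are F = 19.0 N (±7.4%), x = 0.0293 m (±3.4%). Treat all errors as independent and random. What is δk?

Relative error in a monomial: (δk/k)² = Σ (nᵢ · δxᵢ/xᵢ)².
  (1·δF/F)² = (1×0.0740)² = 0.00548;  (-1·δx/x)² = (-1×0.0340)² = 0.00116
δk/k = √(0.00663) = 0.0814
k = 648 N/m, so δk = 0.0814 × 648 = 52.8 N/m.

52.8 N/m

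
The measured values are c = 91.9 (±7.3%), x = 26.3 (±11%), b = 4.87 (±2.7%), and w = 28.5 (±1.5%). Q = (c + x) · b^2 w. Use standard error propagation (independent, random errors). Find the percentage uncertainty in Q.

Let u = c + x = 118. δu = √(δc² + δx²) = √(45.0 + 8.37) = 7.31, so δu/u = 0.0618.
Q is then a monomial in u, b, w:
δQ/Q = √((δu/u)² + (2·δb/b)² + (1·δw/w)²) = √(0.00382 + 0.00292 + 0.000225) = 0.0834

8.34%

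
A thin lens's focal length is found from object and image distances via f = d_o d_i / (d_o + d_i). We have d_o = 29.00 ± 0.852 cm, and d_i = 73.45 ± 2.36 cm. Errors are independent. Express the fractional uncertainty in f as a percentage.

∂f/∂d_o = (d_i/(d_o+d_i))² = 0.514;  ∂f/∂d_i = (d_o/(d_o+d_i))² = 0.0801
δf = √((∂f/∂d_o · δd_o)² + (∂f/∂d_i · δd_i)²) = √(0.192 + 0.0358) = 0.477 cm
f = 20.79 cm, so δf/f = 0.477/20.79 = 0.0229.

2.29%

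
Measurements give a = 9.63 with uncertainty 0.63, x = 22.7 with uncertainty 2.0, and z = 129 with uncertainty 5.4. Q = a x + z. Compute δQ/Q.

0.0707

Let p = a·x = 219. δp/p = √((1·δa/a)² + (1·δx/x)²) = √(0.00428 + 0.00776) = 0.110, so δp = 24.0.
Q = p + z: δQ = √(δp² + δz²) = √(575 + 29.2) = 24.6
Q = 348, so δQ/Q = 24.6/348 = 0.0707.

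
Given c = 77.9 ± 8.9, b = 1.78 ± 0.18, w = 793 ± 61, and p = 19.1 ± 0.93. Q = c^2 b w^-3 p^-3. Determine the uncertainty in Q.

Since Q is a product/quotient, work with relative uncertainties:
  (2·δc/c)² = (2×0.114)² = 0.0522;  (1·δb/b)² = (1×0.101)² = 0.0102;  (-3·δw/w)² = (-3×0.0769)² = 0.0533;  (-3·δp/p)² = (-3×0.0487)² = 0.0213
δQ/Q = √(0.137) = 0.370
Q = 3.11e-09, so δQ = 0.370 × 3.11e-09 = 1.15e-09.

1.15e-09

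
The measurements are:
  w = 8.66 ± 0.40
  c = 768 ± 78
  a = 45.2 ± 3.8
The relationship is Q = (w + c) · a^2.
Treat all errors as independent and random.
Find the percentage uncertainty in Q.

19.6%

Let u = w + c = 777. δu = √(δw² + δc²) = √(0.160 + 6080) = 78.0, so δu/u = 0.100.
Q is then a monomial in u, a:
δQ/Q = √((δu/u)² + (2·δa/a)²) = √(0.0101 + 0.0283) = 0.196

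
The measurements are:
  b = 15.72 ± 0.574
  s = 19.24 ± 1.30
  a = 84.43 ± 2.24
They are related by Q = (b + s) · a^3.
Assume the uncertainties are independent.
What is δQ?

Let u = b + s = 34.96. δu = √(δb² + δs²) = √(0.329 + 1.69) = 1.42, so δu/u = 0.0406.
Q is then a monomial in u, a:
δQ/Q = √((δu/u)² + (3·δa/a)²) = √(0.00165 + 0.00633) = 0.0894
Q = 2.104e+07, so δQ = 0.0894 × 2.104e+07 = 1.88e+06.

1.88e+06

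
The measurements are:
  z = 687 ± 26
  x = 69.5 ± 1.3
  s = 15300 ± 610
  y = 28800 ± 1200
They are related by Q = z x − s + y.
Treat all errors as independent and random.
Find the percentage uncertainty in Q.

3.96%

Let p = z·x = 47700. δp/p = √((1·δz/z)² + (1·δx/x)²) = √(0.00143 + 0.000350) = 0.0422, so δp = 2020.
Q = p − s + y: δQ = √(δp² + δs² + δy²) = √(4.06e+06 + 3.72e+05 + 1.44e+06) = 2420
Q = 61200, so δQ/Q = 2420/61200 = 0.0396.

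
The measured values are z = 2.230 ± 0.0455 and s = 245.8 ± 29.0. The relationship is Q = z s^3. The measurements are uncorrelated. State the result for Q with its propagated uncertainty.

Products/powers → add relative errors in quadrature, weighted by exponent:
  (1·δz/z)² = (1×0.0204)² = 0.000416;  (3·δs/s)² = (3×0.118)² = 0.125
δQ/Q = √(0.126) = 0.355
Q = 3.312e+07, so δQ = 0.355 × 3.312e+07 = 1.17e+07.

(3.312 ± 1.17) × 10^7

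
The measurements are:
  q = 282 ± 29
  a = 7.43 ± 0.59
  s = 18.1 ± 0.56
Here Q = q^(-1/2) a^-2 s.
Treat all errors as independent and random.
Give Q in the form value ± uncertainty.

Each factor contributes (exponent × relative error)² to (δQ/Q)²:
  (−½·δq/q)² = (-0.5×0.103)² = 0.00264;  (-2·δa/a)² = (-2×0.0794)² = 0.0252;  (1·δs/s)² = (1×0.0309)² = 0.000957
δQ/Q = √(0.0288) = 0.170
Q = 0.0195, so δQ = 0.170 × 0.0195 = 0.00331.

0.0195 ± 0.00331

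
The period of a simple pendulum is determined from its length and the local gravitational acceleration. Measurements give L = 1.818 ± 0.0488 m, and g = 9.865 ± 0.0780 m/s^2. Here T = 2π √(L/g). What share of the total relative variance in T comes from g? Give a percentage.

(δT/T)² = (½·δL/L)² + (−½·δg/g)²
  L term: (0.5×0.0268)² = 0.000180
  g term: (-0.5×0.00791)² = 1.56e-05
Total = 0.000196. Share from g = 1.56e-05/0.000196 = 0.0798.

7.98%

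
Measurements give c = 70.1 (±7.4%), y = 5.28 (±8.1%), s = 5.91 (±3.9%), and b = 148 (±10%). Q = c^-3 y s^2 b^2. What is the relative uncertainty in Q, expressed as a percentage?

31.9%

Q is a product of powers, so relative uncertainties combine in quadrature:
  (-3·δc/c)² = (-3×0.0740)² = 0.0493;  (1·δy/y)² = (1×0.0810)² = 0.00656;  (2·δs/s)² = (2×0.0390)² = 0.00608;  (2·δb/b)² = (2×0.100)² = 0.0400
δQ/Q = √(0.102) = 0.319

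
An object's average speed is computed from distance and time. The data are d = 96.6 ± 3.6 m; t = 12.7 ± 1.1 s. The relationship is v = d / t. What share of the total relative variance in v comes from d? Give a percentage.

15.6%

(δv/v)² = (1·δd/d)² + (-1·δt/t)²
  d term: (1×0.0373)² = 0.00139
  t term: (-1×0.0866)² = 0.00750
Total = 0.00889. Share from d = 0.00139/0.00889 = 0.156.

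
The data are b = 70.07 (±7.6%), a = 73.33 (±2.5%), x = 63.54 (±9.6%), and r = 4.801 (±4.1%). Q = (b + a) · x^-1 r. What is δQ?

1.21

Let u = b + a = 143.4. δu = √(δb² + δa²) = √(28.4 + 3.36) = 5.63, so δu/u = 0.0393.
Q is then a monomial in u, x, r:
δQ/Q = √((δu/u)² + (-1·δx/x)² + (1·δr/r)²) = √(0.00154 + 0.00922 + 0.00168) = 0.112
Q = 10.84, so δQ = 0.112 × 10.84 = 1.21.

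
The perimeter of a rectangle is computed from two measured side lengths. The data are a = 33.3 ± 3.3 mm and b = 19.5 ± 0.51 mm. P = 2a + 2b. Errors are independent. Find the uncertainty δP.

6.68 mm

For a sum/difference, combine absolute errors in quadrature:
  (2·δa)² = 43.6;  (2·δb)² = 1.04
δP = √(44.6) = 6.68 mm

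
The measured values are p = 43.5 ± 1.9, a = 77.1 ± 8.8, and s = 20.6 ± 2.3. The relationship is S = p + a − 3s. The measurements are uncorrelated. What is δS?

Absolute uncertainties add in quadrature for a linear combination:
  (δp)² = 3.61;  (δa)² = 77.4;  (3·δs)² = 47.6
δS = √(129) = 11.3

11.3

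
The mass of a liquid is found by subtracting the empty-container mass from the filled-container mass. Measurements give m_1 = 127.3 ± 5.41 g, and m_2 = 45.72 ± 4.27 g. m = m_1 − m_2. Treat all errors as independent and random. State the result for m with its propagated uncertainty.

81.58 ± 6.89 g

m is a linear combination, so absolute uncertainties add in quadrature:
  (δm_1)² = 29.3;  (δm_2)² = 18.2
δm = √(47.5) = 6.89 g
m = 81.58 g.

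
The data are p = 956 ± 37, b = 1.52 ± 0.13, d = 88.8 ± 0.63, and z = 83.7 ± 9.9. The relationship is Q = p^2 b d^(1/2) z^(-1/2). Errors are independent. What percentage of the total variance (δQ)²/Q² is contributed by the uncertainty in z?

(δQ/Q)² = (2·δp/p)² + (1·δb/b)² + (½·δd/d)² + (−½·δz/z)²
  p term: (2×0.0387)² = 0.00599
  b term: (1×0.0855)² = 0.00731
  d term: (0.5×0.00709)² = 1.26e-05
  z term: (-0.5×0.118)² = 0.00350
Total = 0.0168. Share from z = 0.00350/0.0168 = 0.208.

20.8%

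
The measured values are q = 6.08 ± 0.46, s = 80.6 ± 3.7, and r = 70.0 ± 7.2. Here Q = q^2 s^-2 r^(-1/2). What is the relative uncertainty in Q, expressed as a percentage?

18.4%

Products/powers → add relative errors in quadrature, weighted by exponent:
  (2·δq/q)² = (2×0.0757)² = 0.0229;  (-2·δs/s)² = (-2×0.0459)² = 0.00843;  (−½·δr/r)² = (-0.5×0.103)² = 0.00264
δQ/Q = √(0.0340) = 0.184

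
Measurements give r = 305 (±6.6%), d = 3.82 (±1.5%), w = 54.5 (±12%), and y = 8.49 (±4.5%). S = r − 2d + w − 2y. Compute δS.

21.2

Each term contributes (cᵢ δxᵢ)² to (δS)²:
  (δr)² = 405;  (2·δd)² = 0.0131;  (δw)² = 42.8;  (2·δy)² = 0.584
δS = √(449) = 21.2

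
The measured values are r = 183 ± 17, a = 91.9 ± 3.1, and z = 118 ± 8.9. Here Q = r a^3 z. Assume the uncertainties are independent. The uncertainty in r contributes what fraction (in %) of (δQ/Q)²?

(δQ/Q)² = (1·δr/r)² + (3·δa/a)² + (1·δz/z)²
  r term: (1×0.0929)² = 0.00863
  a term: (3×0.0337)² = 0.0102
  z term: (1×0.0754)² = 0.00569
Total = 0.0246. Share from r = 0.00863/0.0246 = 0.351.

35.1%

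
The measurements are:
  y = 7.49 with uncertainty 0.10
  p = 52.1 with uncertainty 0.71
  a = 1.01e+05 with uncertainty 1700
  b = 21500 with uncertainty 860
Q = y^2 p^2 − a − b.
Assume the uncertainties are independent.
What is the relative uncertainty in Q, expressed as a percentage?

Let w = y^2·p^2 = 1.52e+05. δw/w = √((2·δy/y)² + (2·δp/p)²) = √(0.000713 + 0.000743) = 0.0382, so δw = 5810.
Q = w − a − b: δQ = √(δw² + δa² + δb²) = √(3.38e+07 + 2.89e+06 + 7.4e+05) = 6110
Q = 29800, so δQ/Q = 6110/29800 = 0.205.

20.5%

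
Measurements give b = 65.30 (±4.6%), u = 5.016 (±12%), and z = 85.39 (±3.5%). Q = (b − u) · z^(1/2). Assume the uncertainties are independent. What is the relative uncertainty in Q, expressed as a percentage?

Let w = b − u = 60.28. δw = √(δb² + δu²) = √(9.02 + 0.362) = 3.06, so δw/w = 0.0508.
Q is then a monomial in w, z:
δQ/Q = √((δw/w)² + (½·δz/z)²) = √(0.00258 + 0.000306) = 0.0537

5.37%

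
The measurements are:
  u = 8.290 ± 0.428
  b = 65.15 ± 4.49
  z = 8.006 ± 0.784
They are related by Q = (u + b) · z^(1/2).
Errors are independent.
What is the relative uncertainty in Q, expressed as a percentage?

Let w = u + b = 73.44. δw = √(δu² + δb²) = √(0.183 + 20.2) = 4.51, so δw/w = 0.0614.
Q is then a monomial in w, z:
δQ/Q = √((δw/w)² + (½·δz/z)²) = √(0.00377 + 0.00240) = 0.0785

7.85%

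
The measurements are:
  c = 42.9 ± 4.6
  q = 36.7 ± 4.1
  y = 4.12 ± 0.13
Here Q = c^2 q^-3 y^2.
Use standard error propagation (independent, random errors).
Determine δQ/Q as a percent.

40.3%

Each factor contributes (exponent × relative error)² to (δQ/Q)²:
  (2·δc/c)² = (2×0.107)² = 0.0460;  (-3·δq/q)² = (-3×0.112)² = 0.112;  (2·δy/y)² = (2×0.0316)² = 0.00398
δQ/Q = √(0.162) = 0.403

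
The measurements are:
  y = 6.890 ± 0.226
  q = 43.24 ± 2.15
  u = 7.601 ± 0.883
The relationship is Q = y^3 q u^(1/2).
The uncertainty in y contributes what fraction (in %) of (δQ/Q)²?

(δQ/Q)² = (3·δy/y)² + (1·δq/q)² + (½·δu/u)²
  y term: (3×0.0328)² = 0.00968
  q term: (1×0.0497)² = 0.00247
  u term: (0.5×0.116)² = 0.00337
Total = 0.0155. Share from y = 0.00968/0.0155 = 0.624.

62.4%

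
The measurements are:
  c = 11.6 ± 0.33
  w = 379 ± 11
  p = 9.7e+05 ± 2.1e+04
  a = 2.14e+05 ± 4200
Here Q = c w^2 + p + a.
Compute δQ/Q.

0.0385

Let h = c·w^2 = 1.67e+06. δh/h = √((1·δc/c)² + (2·δw/w)²) = √(0.000809 + 0.00337) = 0.0646, so δh = 1.08e+05.
Q = h + p + a: δQ = √(δh² + δp² + δa²) = √(1.16e+10 + 4.41e+08 + 1.76e+07) = 1.1e+05
Q = 2.85e+06, so δQ/Q = 1.1e+05/2.85e+06 = 0.0385.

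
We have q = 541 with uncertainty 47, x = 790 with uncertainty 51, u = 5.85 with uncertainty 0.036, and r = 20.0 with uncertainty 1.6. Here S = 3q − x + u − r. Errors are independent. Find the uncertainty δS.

150

For a sum/difference, combine absolute errors in quadrature:
  (3·δq)² = 19900;  (δx)² = 2600;  (δu)² = 0.00130;  (δr)² = 2.56
δS = √(22500) = 150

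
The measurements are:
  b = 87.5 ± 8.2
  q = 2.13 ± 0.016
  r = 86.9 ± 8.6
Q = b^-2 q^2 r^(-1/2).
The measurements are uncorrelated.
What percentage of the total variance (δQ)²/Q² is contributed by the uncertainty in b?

92.9%

(δQ/Q)² = (-2·δb/b)² + (2·δq/q)² + (−½·δr/r)²
  b term: (-2×0.0937)² = 0.0351
  q term: (2×0.00751)² = 0.000226
  r term: (-0.5×0.0990)² = 0.00245
Total = 0.0378. Share from b = 0.0351/0.0378 = 0.929.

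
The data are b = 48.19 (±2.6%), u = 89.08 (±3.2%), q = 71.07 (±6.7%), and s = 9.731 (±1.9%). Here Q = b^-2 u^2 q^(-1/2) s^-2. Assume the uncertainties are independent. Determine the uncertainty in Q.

0.000414

Q is a product of powers, so relative uncertainties combine in quadrature:
  (-2·δb/b)² = (-2×0.0260)² = 0.00270;  (2·δu/u)² = (2×0.0320)² = 0.00410;  (−½·δq/q)² = (-0.5×0.0670)² = 0.00112;  (-2·δs/s)² = (-2×0.0190)² = 0.00144
δQ/Q = √(0.00937) = 0.0968
Q = 0.004280, so δQ = 0.0968 × 0.004280 = 0.000414.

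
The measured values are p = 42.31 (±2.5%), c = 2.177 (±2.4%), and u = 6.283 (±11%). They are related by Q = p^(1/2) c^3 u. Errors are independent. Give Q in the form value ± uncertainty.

Each factor contributes (exponent × relative error)² to (δQ/Q)²:
  (½·δp/p)² = (0.5×0.0250)² = 0.000156;  (3·δc/c)² = (3×0.0240)² = 0.00518;  (1·δu/u)² = (1×0.110)² = 0.0121
δQ/Q = √(0.0174) = 0.132
Q = 421.7, so δQ = 0.132 × 421.7 = 55.7.

421.7 ± 55.7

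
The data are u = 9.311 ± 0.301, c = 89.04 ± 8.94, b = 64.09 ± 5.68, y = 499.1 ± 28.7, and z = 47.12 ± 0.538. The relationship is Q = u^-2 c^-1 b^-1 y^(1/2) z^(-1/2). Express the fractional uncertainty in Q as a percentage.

Q is a product of powers, so relative uncertainties combine in quadrature:
  (-2·δu/u)² = (-2×0.0323)² = 0.00418;  (-1·δc/c)² = (-1×0.100)² = 0.0101;  (-1·δb/b)² = (-1×0.0886)² = 0.00785;  (½·δy/y)² = (0.5×0.0575)² = 0.000827;  (−½·δz/z)² = (-0.5×0.0114)² = 3.26e-05
δQ/Q = √(0.0230) = 0.152

15.2%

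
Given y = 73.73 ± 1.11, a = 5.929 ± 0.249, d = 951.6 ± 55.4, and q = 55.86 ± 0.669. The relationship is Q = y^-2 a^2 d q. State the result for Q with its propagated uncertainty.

Since Q is a product/quotient, work with relative uncertainties:
  (-2·δy/y)² = (-2×0.0151)² = 0.000907;  (2·δa/a)² = (2×0.0420)² = 0.00705;  (1·δd/d)² = (1×0.0582)² = 0.00339;  (1·δq/q)² = (1×0.0120)² = 0.000143
δQ/Q = √(0.0115) = 0.107
Q = 343.7, so δQ = 0.107 × 343.7 = 36.9.

343.7 ± 36.9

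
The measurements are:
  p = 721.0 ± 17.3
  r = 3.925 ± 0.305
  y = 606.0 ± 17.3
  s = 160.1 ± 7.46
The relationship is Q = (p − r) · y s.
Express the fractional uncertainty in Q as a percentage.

Let u = p − r = 717.1. δu = √(δp² + δr²) = √(299 + 0.0930) = 17.3, so δu/u = 0.0241.
Q is then a monomial in u, y, s:
δQ/Q = √((δu/u)² + (1·δy/y)² + (1·δs/s)²) = √(0.000582 + 0.000815 + 0.00217) = 0.0597

5.97%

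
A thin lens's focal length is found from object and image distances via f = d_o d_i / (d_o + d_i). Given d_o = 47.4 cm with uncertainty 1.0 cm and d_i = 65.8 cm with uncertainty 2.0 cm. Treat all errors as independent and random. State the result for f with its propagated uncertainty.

27.6 ± 0.487 cm

∂f/∂d_o = (d_i/(d_o+d_i))² = 0.338;  ∂f/∂d_i = (d_o/(d_o+d_i))² = 0.175
δf = √((∂f/∂d_o · δd_o)² + (∂f/∂d_i · δd_i)²) = √(0.114 + 0.123) = 0.487 cm
f = 27.6 cm.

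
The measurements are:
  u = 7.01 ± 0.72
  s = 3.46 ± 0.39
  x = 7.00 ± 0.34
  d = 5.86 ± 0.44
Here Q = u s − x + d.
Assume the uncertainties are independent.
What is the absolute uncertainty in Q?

Let p = u·s = 24.3. δp/p = √((1·δu/u)² + (1·δs/s)²) = √(0.0105 + 0.0127) = 0.152, so δp = 3.70.
Q = p − x + d: δQ = √(δp² + δx² + δd²) = √(13.7 + 0.116 + 0.194) = 3.74

3.74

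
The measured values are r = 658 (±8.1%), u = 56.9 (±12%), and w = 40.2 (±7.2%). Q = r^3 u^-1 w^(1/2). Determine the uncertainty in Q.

Q is a product of powers, so relative uncertainties combine in quadrature:
  (3·δr/r)² = (3×0.0810)² = 0.0590;  (-1·δu/u)² = (-1×0.120)² = 0.0144;  (½·δw/w)² = (0.5×0.0720)² = 0.00130
δQ/Q = √(0.0747) = 0.273
Q = 3.17e+07, so δQ = 0.273 × 3.17e+07 = 8.68e+06.

8.68e+06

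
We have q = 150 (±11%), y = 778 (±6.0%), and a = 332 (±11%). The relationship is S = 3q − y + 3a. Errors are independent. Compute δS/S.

For a sum/difference, combine absolute errors in quadrature:
  (3·δq)² = 2450;  (δy)² = 2180;  (3·δa)² = 12000
δS = √(16600) = 129
S = 668, so δS/S = 129/668 = 0.193.

0.193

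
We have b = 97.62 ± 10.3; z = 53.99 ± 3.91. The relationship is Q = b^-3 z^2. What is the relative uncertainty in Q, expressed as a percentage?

34.8%

Q is a product of powers, so relative uncertainties combine in quadrature:
  (-3·δb/b)² = (-3×0.106)² = 0.100;  (2·δz/z)² = (2×0.0724)² = 0.0210
δQ/Q = √(0.121) = 0.348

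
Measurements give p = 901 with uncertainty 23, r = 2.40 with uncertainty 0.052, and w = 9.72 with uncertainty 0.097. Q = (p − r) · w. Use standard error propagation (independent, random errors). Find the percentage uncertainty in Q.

Let u = p − r = 899. δu = √(δp² + δr²) = √(529 + 0.00270) = 23.0, so δu/u = 0.0256.
Q is then a monomial in u, w:
δQ/Q = √((δu/u)² + (1·δw/w)²) = √(0.000655 + 9.96e-05) = 0.0275

2.75%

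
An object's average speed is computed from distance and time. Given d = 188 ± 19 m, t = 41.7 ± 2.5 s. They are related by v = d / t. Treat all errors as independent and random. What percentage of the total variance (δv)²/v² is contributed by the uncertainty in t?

26.0%

(δv/v)² = (1·δd/d)² + (-1·δt/t)²
  d term: (1×0.101)² = 0.0102
  t term: (-1×0.0600)² = 0.00359
Total = 0.0138. Share from t = 0.00359/0.0138 = 0.260.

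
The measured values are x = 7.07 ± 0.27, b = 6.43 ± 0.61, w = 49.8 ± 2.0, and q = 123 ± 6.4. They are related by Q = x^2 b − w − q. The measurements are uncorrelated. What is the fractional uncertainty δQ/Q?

Let p = x^2·b = 321. δp/p = √((2·δx/x)² + (1·δb/b)²) = √(0.00583 + 0.00900) = 0.122, so δp = 39.1.
Q = p − w − q: δQ = √(δp² + δw² + δq²) = √(1530 + 4.00 + 41.0) = 39.7
Q = 149, so δQ/Q = 39.7/149 = 0.267.

0.267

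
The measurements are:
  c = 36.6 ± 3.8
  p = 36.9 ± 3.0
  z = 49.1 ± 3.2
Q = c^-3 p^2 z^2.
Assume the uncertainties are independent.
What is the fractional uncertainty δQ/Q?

Q is a product of powers, so relative uncertainties combine in quadrature:
  (-3·δc/c)² = (-3×0.104)² = 0.0970;  (2·δp/p)² = (2×0.0813)² = 0.0264;  (2·δz/z)² = (2×0.0652)² = 0.0170
δQ/Q = √(0.140) = 0.375

0.375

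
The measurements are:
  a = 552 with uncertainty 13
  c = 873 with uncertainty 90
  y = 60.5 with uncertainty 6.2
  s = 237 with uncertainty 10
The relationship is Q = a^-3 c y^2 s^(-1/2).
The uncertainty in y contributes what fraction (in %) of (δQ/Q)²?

(δQ/Q)² = (-3·δa/a)² + (1·δc/c)² + (2·δy/y)² + (−½·δs/s)²
  a term: (-3×0.0236)² = 0.00499
  c term: (1×0.103)² = 0.0106
  y term: (2×0.102)² = 0.0420
  s term: (-0.5×0.0422)² = 0.000445
Total = 0.0581. Share from y = 0.0420/0.0581 = 0.723.

72.3%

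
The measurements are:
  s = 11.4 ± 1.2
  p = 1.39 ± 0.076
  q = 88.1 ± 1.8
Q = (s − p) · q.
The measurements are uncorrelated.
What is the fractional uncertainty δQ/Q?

Let u = s − p = 10.0. δu = √(δs² + δp²) = √(1.44 + 0.00578) = 1.20, so δu/u = 0.120.
Q is then a monomial in u, q:
δQ/Q = √((δu/u)² + (1·δq/q)²) = √(0.0144 + 0.000417) = 0.122

0.122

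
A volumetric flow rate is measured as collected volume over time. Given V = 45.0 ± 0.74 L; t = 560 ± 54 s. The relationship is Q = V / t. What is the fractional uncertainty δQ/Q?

0.0978

Since Q is a product/quotient, work with relative uncertainties:
  (1·δV/V)² = (1×0.0164)² = 0.000270;  (-1·δt/t)² = (-1×0.0964)² = 0.00930
δQ/Q = √(0.00957) = 0.0978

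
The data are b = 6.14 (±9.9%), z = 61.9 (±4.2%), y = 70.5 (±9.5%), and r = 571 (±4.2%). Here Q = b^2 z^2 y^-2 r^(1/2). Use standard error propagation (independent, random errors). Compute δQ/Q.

0.288

Q is a product of powers, so relative uncertainties combine in quadrature:
  (2·δb/b)² = (2×0.0990)² = 0.0392;  (2·δz/z)² = (2×0.0420)² = 0.00706;  (-2·δy/y)² = (-2×0.0950)² = 0.0361;  (½·δr/r)² = (0.5×0.0420)² = 0.000441
δQ/Q = √(0.0828) = 0.288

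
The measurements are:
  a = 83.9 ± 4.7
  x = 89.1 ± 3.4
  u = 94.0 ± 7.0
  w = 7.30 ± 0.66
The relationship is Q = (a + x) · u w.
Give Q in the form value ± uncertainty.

Let h = a + x = 173. δh = √(δa² + δx²) = √(22.1 + 11.6) = 5.80, so δh/h = 0.0335.
Q is then a monomial in h, u, w:
δQ/Q = √((δh/h)² + (1·δu/u)² + (1·δw/w)²) = √(0.00112 + 0.00555 + 0.00817) = 0.122
Q = 1.19e+05, so δQ = 0.122 × 1.19e+05 = 14500.

(1.19 ± 0.145) × 10^5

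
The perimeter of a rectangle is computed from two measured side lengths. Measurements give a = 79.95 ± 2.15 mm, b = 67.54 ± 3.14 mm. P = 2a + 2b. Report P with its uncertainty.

295.0 ± 7.61 mm

P is a linear combination, so absolute uncertainties add in quadrature:
  (2·δa)² = 18.5;  (2·δb)² = 39.4
δP = √(57.9) = 7.61 mm
P = 295.0 mm.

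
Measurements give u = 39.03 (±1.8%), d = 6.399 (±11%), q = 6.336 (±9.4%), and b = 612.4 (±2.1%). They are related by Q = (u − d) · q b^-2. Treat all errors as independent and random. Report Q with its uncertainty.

(5.513 ± 0.592) × 10^-4

Let w = u − d = 32.63. δw = √(δu² + δd²) = √(0.494 + 0.495) = 0.994, so δw/w = 0.0305.
Q is then a monomial in w, q, b:
δQ/Q = √((δw/w)² + (1·δq/q)² + (-2·δb/b)²) = √(0.000929 + 0.00884 + 0.00176) = 0.107
Q = 0.0005513, so δQ = 0.107 × 0.0005513 = 5.92e-05.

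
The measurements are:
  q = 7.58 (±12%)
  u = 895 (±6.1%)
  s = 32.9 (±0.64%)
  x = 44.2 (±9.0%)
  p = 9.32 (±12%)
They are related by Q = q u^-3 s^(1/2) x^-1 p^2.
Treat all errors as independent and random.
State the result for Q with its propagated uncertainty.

(1.19 ± 0.402) × 10^-7

For a monomial Q ∝ q, u^-3, s^(1/2), x^-1, p^2, fractional errors add in quadrature:
  (1·δq/q)² = (1×0.120)² = 0.0144;  (-3·δu/u)² = (-3×0.0610)² = 0.0335;  (½·δs/s)² = (0.5×0.00640)² = 1.02e-05;  (-1·δx/x)² = (-1×0.0900)² = 0.00810;  (2·δp/p)² = (2×0.120)² = 0.0576
δQ/Q = √(0.114) = 0.337
Q = 1.19e-07, so δQ = 0.337 × 1.19e-07 = 4.02e-08.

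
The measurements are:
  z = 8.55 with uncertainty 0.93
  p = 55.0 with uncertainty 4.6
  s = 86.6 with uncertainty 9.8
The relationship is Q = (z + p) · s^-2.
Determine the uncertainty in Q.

Let u = z + p = 63.5. δu = √(δz² + δp²) = √(0.865 + 21.2) = 4.69, so δu/u = 0.0738.
Q is then a monomial in u, s:
δQ/Q = √((δu/u)² + (-2·δs/s)²) = √(0.00545 + 0.0512) = 0.238
Q = 0.00847, so δQ = 0.238 × 0.00847 = 0.00202.

0.00202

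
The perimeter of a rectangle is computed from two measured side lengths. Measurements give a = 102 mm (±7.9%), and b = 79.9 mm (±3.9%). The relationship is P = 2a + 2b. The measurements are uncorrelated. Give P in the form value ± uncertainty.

364 ± 17.3 mm

Sums and differences: (δP)² = Σ (cᵢ δxᵢ)².
  (2·δa)² = 260;  (2·δb)² = 38.8
δP = √(299) = 17.3 mm
P = 364 mm.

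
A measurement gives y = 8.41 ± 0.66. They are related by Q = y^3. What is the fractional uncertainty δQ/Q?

Relative error in a monomial: (δQ/Q)² = Σ (nᵢ · δxᵢ/xᵢ)².
  (3·δy/y)² = (3×0.0785)² = 0.0554
δQ/Q = √(0.0554) = 0.235

0.235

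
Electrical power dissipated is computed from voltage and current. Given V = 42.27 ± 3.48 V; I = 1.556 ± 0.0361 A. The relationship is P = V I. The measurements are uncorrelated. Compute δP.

Since P is a product/quotient, work with relative uncertainties:
  (1·δV/V)² = (1×0.0823)² = 0.00678;  (1·δI/I)² = (1×0.0232)² = 0.000538
δP/P = √(0.00732) = 0.0855
P = 65.77 W, so δP = 0.0855 × 65.77 = 5.63 W.

5.63 W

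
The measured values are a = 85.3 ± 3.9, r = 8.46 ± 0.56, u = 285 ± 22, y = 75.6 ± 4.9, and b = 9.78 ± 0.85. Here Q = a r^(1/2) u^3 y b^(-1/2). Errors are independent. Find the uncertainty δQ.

Each factor contributes (exponent × relative error)² to (δQ/Q)²:
  (1·δa/a)² = (1×0.0457)² = 0.00209;  (½·δr/r)² = (0.5×0.0662)² = 0.00110;  (3·δu/u)² = (3×0.0772)² = 0.0536;  (1·δy/y)² = (1×0.0648)² = 0.00420;  (−½·δb/b)² = (-0.5×0.0869)² = 0.00189
δQ/Q = √(0.0629) = 0.251
Q = 1.39e+11, so δQ = 0.251 × 1.39e+11 = 3.48e+10.

3.48e+10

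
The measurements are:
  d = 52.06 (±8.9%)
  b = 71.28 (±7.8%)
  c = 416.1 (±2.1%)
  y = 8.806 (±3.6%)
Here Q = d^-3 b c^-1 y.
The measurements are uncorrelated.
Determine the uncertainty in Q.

3.01e-06

Each factor contributes (exponent × relative error)² to (δQ/Q)²:
  (-3·δd/d)² = (-3×0.0890)² = 0.0713;  (1·δb/b)² = (1×0.0780)² = 0.00608;  (-1·δc/c)² = (-1×0.0210)² = 0.000441;  (1·δy/y)² = (1×0.0360)² = 0.00130
δQ/Q = √(0.0791) = 0.281
Q = 1.069e-05, so δQ = 0.281 × 1.069e-05 = 3.01e-06.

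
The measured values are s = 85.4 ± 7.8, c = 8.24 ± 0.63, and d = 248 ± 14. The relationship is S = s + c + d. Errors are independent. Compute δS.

S is a linear combination, so absolute uncertainties add in quadrature:
  (δs)² = 60.8;  (δc)² = 0.397;  (δd)² = 196
δS = √(257) = 16.0

16.0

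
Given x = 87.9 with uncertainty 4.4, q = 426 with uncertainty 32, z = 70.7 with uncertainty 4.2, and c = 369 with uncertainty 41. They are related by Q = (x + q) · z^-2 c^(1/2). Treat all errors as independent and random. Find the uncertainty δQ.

0.287

Let u = x + q = 514. δu = √(δx² + δq²) = √(19.4 + 1020) = 32.3, so δu/u = 0.0629.
Q is then a monomial in u, z, c:
δQ/Q = √((δu/u)² + (-2·δz/z)² + (½·δc/c)²) = √(0.00395 + 0.0141 + 0.00309) = 0.145
Q = 1.97, so δQ = 0.145 × 1.97 = 0.287.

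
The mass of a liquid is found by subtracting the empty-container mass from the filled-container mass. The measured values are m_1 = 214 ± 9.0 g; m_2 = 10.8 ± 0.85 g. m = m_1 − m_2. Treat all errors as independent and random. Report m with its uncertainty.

203 ± 9.04 g

Each term contributes (cᵢ δxᵢ)² to (δm)²:
  (δm_1)² = 81.0;  (δm_2)² = 0.722
δm = √(81.7) = 9.04 g
m = 203 g.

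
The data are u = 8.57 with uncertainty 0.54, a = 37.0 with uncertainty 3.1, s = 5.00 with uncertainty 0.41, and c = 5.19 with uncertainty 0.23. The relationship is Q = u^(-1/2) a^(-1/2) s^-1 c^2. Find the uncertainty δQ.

0.0398

Since Q is a product/quotient, work with relative uncertainties:
  (−½·δu/u)² = (-0.5×0.0630)² = 0.000993;  (−½·δa/a)² = (-0.5×0.0838)² = 0.00175;  (-1·δs/s)² = (-1×0.0820)² = 0.00672;  (2·δc/c)² = (2×0.0443)² = 0.00786
δQ/Q = √(0.0173) = 0.132
Q = 0.303, so δQ = 0.132 × 0.303 = 0.0398.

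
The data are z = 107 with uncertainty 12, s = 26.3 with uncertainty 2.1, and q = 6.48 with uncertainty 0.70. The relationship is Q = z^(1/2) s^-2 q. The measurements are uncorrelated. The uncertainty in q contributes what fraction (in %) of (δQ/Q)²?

(δQ/Q)² = (½·δz/z)² + (-2·δs/s)² + (1·δq/q)²
  z term: (0.5×0.112)² = 0.00314
  s term: (-2×0.0798)² = 0.0255
  q term: (1×0.108)² = 0.0117
Total = 0.0403. Share from q = 0.0117/0.0403 = 0.289.

28.9%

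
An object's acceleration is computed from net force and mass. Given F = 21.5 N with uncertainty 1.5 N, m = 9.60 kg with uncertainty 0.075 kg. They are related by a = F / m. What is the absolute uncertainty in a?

0.157 m/s^2

a is a product of powers, so relative uncertainties combine in quadrature:
  (1·δF/F)² = (1×0.0698)² = 0.00487;  (-1·δm/m)² = (-1×0.00781)² = 6.1e-05
δa/a = √(0.00493) = 0.0702
a = 2.24 m/s^2, so δa = 0.0702 × 2.24 = 0.157 m/s^2.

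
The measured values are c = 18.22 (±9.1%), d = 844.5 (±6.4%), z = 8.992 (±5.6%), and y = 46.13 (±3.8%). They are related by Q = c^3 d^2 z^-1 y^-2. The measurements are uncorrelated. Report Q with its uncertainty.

For a monomial Q ∝ c^3, d^2, z^-1, y^-2, fractional errors add in quadrature:
  (3·δc/c)² = (3×0.0910)² = 0.0745;  (2·δd/d)² = (2×0.0640)² = 0.0164;  (-1·δz/z)² = (-1×0.0560)² = 0.00314;  (-2·δy/y)² = (-2×0.0380)² = 0.00578
δQ/Q = √(0.0998) = 0.316
Q = 225400, so δQ = 0.316 × 225400 = 71200.

225400 ± 71200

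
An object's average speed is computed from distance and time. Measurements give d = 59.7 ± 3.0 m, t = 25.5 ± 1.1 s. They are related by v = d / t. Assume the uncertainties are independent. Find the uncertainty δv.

0.155 m/s

Since v is a product/quotient, work with relative uncertainties:
  (1·δd/d)² = (1×0.0503)² = 0.00253;  (-1·δt/t)² = (-1×0.0431)² = 0.00186
δv/v = √(0.00439) = 0.0662
v = 2.34 m/s, so δv = 0.0662 × 2.34 = 0.155 m/s.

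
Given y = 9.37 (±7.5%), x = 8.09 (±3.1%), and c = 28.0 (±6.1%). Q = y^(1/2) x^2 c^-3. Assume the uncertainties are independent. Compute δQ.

Q is a product of powers, so relative uncertainties combine in quadrature:
  (½·δy/y)² = (0.5×0.0750)² = 0.00141;  (2·δx/x)² = (2×0.0310)² = 0.00384;  (-3·δc/c)² = (-3×0.0610)² = 0.0335
δQ/Q = √(0.0387) = 0.197
Q = 0.00913, so δQ = 0.197 × 0.00913 = 0.00180.

0.00180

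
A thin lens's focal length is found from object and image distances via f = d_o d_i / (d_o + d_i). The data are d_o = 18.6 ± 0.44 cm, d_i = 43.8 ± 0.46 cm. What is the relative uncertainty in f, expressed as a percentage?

∂f/∂d_o = (d_i/(d_o+d_i))² = 0.493;  ∂f/∂d_i = (d_o/(d_o+d_i))² = 0.0888
δf = √((∂f/∂d_o · δd_o)² + (∂f/∂d_i · δd_i)²) = √(0.0470 + 0.00167) = 0.221 cm
f = 13.1 cm, so δf/f = 0.221/13.1 = 0.0169.

1.69%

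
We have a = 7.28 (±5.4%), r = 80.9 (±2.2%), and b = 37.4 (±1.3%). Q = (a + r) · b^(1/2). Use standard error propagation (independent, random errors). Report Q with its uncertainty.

Let u = a + r = 88.2. δu = √(δa² + δr²) = √(0.155 + 3.17) = 1.82, so δu/u = 0.0207.
Q is then a monomial in u, b:
δQ/Q = √((δu/u)² + (½·δb/b)²) = √(0.000427 + 4.23e-05) = 0.0217
Q = 539, so δQ = 0.0217 × 539 = 11.7.

539 ± 11.7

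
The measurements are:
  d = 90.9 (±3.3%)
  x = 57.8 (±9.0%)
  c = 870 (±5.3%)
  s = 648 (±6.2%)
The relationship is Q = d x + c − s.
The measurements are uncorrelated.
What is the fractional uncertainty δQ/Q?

0.0926

Let p = d·x = 5250. δp/p = √((1·δd/d)² + (1·δx/x)²) = √(0.00109 + 0.00810) = 0.0959, so δp = 504.
Q = p + c − s: δQ = √(δp² + δc² + δs²) = √(2.54e+05 + 2130 + 1610) = 507
Q = 5480, so δQ/Q = 507/5480 = 0.0926.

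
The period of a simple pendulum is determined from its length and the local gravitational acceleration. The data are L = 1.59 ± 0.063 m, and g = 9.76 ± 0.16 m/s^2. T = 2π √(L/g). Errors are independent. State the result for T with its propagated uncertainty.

For a monomial T ∝ L^(1/2), g^(-1/2), fractional errors add in quadrature:
  (½·δL/L)² = (0.5×0.0396)² = 0.000392;  (−½·δg/g)² = (-0.5×0.0164)² = 6.72e-05
δT/T = √(0.000460) = 0.0214
T = 2.54 s, so δT = 0.0214 × 2.54 = 0.0544 s.

2.54 ± 0.0544 s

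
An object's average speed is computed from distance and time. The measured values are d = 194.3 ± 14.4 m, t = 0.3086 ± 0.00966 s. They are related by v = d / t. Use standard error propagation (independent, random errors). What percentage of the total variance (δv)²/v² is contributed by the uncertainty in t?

(δv/v)² = (1·δd/d)² + (-1·δt/t)²
  d term: (1×0.0741)² = 0.00549
  t term: (-1×0.0313)² = 0.000980
Total = 0.00647. Share from t = 0.000980/0.00647 = 0.151.

15.1%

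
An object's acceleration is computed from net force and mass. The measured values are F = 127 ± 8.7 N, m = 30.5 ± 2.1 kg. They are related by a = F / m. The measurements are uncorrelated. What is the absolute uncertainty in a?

0.404 m/s^2

For a monomial a ∝ F, m^-1, fractional errors add in quadrature:
  (1·δF/F)² = (1×0.0685)² = 0.00469;  (-1·δm/m)² = (-1×0.0689)² = 0.00474
δa/a = √(0.00943) = 0.0971
a = 4.16 m/s^2, so δa = 0.0971 × 4.16 = 0.404 m/s^2.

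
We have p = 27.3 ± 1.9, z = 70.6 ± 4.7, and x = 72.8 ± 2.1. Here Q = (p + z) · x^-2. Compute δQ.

Let u = p + z = 97.9. δu = √(δp² + δz²) = √(3.61 + 22.1) = 5.07, so δu/u = 0.0518.
Q is then a monomial in u, x:
δQ/Q = √((δu/u)² + (-2·δx/x)²) = √(0.00268 + 0.00333) = 0.0775
Q = 0.0185, so δQ = 0.0775 × 0.0185 = 0.00143.

0.00143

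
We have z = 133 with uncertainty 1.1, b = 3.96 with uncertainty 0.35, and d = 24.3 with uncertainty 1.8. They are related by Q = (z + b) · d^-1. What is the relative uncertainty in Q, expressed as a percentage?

7.46%

Let u = z + b = 137. δu = √(δz² + δb²) = √(1.21 + 0.122) = 1.15, so δu/u = 0.00843.
Q is then a monomial in u, d:
δQ/Q = √((δu/u)² + (-1·δd/d)²) = √(7.1e-05 + 0.00549) = 0.0746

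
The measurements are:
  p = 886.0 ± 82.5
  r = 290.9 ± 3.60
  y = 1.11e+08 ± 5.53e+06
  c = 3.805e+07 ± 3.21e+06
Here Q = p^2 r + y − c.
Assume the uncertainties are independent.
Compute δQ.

Let w = p^2·r = 2.284e+08. δw/w = √((2·δp/p)² + (1·δr/r)²) = √(0.0347 + 0.000153) = 0.187, so δw = 4.26e+07.
Q = w + y − c: δQ = √(δw² + δy² + δc²) = √(1.82e+15 + 3.06e+13 + 1.03e+13) = 4.31e+07

4.31e+07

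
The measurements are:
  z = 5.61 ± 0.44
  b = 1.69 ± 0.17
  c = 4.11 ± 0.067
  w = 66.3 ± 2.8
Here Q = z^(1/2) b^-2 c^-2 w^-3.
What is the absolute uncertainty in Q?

Each factor contributes (exponent × relative error)² to (δQ/Q)²:
  (½·δz/z)² = (0.5×0.0784)² = 0.00154;  (-2·δb/b)² = (-2×0.101)² = 0.0405;  (-2·δc/c)² = (-2×0.0163)² = 0.00106;  (-3·δw/w)² = (-3×0.0422)² = 0.0161
δQ/Q = √(0.0591) = 0.243
Q = 1.68e-07, so δQ = 0.243 × 1.68e-07 = 4.1e-08.

4.1e-08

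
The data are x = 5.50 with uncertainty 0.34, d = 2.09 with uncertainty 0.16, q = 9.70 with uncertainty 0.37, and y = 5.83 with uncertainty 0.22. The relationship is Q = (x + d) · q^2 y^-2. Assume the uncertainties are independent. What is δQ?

Let u = x + d = 7.59. δu = √(δx² + δd²) = √(0.116 + 0.0256) = 0.376, so δu/u = 0.0495.
Q is then a monomial in u, q, y:
δQ/Q = √((δu/u)² + (2·δq/q)² + (-2·δy/y)²) = √(0.00245 + 0.00582 + 0.00570) = 0.118
Q = 21.0, so δQ = 0.118 × 21.0 = 2.48.

2.48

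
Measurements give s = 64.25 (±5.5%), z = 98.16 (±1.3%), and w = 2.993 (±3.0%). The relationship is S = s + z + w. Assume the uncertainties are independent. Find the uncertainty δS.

3.76

Each term contributes (cᵢ δxᵢ)² to (δS)²:
  (δs)² = 12.5;  (δz)² = 1.63;  (δw)² = 0.00806
δS = √(14.1) = 3.76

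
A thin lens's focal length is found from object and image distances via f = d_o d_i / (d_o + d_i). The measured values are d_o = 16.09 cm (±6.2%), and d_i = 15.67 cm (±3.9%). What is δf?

∂f/∂d_o = (d_i/(d_o+d_i))² = 0.243;  ∂f/∂d_i = (d_o/(d_o+d_i))² = 0.257
δf = √((∂f/∂d_o · δd_o)² + (∂f/∂d_i · δd_i)²) = √(0.0590 + 0.0246) = 0.289 cm

0.289 cm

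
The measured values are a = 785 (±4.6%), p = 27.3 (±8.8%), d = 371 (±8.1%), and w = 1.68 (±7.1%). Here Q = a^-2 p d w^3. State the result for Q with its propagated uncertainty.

Relative error in a monomial: (δQ/Q)² = Σ (nᵢ · δxᵢ/xᵢ)².
  (-2·δa/a)² = (-2×0.0460)² = 0.00846;  (1·δp/p)² = (1×0.0880)² = 0.00774;  (1·δd/d)² = (1×0.0810)² = 0.00656;  (3·δw/w)² = (3×0.0710)² = 0.0454
δQ/Q = √(0.0681) = 0.261
Q = 0.0779, so δQ = 0.261 × 0.0779 = 0.0203.

0.0779 ± 0.0203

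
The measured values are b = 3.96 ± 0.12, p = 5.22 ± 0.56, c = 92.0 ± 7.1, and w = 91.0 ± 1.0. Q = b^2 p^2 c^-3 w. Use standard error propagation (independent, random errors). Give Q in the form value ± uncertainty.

Each factor contributes (exponent × relative error)² to (δQ/Q)²:
  (2·δb/b)² = (2×0.0303)² = 0.00367;  (2·δp/p)² = (2×0.107)² = 0.0460;  (-3·δc/c)² = (-3×0.0772)² = 0.0536;  (1·δw/w)² = (1×0.0110)² = 0.000121
δQ/Q = √(0.103) = 0.322
Q = 0.0499, so δQ = 0.322 × 0.0499 = 0.0161.

0.0499 ± 0.0161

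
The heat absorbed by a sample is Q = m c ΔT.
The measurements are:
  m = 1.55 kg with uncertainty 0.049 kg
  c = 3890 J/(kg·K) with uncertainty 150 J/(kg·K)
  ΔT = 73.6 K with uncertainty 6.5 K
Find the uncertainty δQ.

For a monomial Q ∝ m, c, ΔT, fractional errors add in quadrature:
  (1·δm/m)² = (1×0.0316)² = 0.000999;  (1·δc/c)² = (1×0.0386)² = 0.00149;  (1·δΔT/ΔT)² = (1×0.0883)² = 0.00780
δQ/Q = √(0.0103) = 0.101
Q = 4.44e+05 J, so δQ = 0.101 × 4.44e+05 = 45000 J.

45000 J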